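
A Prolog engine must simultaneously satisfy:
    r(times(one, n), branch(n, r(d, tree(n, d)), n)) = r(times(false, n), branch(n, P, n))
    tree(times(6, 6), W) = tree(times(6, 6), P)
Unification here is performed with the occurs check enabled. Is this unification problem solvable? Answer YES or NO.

Decompose r/2: times(one, n) = times(false, n),  branch(n, r(d, tree(n, d)), n) = branch(n, P, n).
Decompose times/2: one = false,  n = n.
Clash: constants one and false differ; no unifier exists.

NO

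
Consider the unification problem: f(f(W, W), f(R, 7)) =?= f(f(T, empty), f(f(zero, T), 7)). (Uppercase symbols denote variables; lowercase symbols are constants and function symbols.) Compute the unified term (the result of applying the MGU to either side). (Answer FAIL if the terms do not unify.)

Decompose f/2: f(W, W) =?= f(T, empty),  f(R, 7) =?= f(f(zero, T), 7).
Decompose f/2: W =?= T,  W =?= empty.
Bind W := T; substituting into the one remaining equation that mentions W gives: T =?= empty.
Bind T := empty; substituting into the remaining equation gives: f(R, 7) =?= f(f(zero, empty), 7). Substituting into the earlier binding gives W := empty.
Decompose f/2: R =?= f(zero, empty),  7 =?= 7.
Bind R := f(zero, empty); no other remaining equation mentions R.
Delete trivial equation 7 =?= 7.
Applying the MGU to either side gives f(f(empty, empty), f(f(zero, empty), 7)).

f(f(empty, empty), f(f(zero, empty), 7))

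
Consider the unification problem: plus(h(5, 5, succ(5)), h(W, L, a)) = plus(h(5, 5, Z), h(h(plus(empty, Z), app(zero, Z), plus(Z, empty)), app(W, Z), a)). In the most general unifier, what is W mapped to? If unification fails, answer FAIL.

Decompose plus/2: h(5, 5, succ(5)) = h(5, 5, Z),  h(W, L, a) = h(h(plus(empty, Z), app(zero, Z), plus(Z, empty)), app(W, Z), a).
Decompose h/3: 5 = 5,  5 = 5,  succ(5) = Z.
Delete trivial equation 5 = 5.
Delete trivial equation 5 = 5.
Bind Z := succ(5); substituting into the remaining equation gives: h(W, L, a) = h(h(plus(empty, succ(5)), app(zero, succ(5)), plus(succ(5), empty)), app(W, succ(5)), a).
Decompose h/3: W = h(plus(empty, succ(5)), app(zero, succ(5)), plus(succ(5), empty)),  L = app(W, succ(5)),  a = a.
Bind W := h(plus(empty, succ(5)), app(zero, succ(5)), plus(succ(5), empty)); substituting into the one remaining equation that mentions W gives: L = app(h(plus(empty, succ(5)), app(zero, succ(5)), plus(succ(5), empty)), succ(5)).
Bind L := app(h(plus(empty, succ(5)), app(zero, succ(5)), plus(succ(5), empty)), succ(5)); no other remaining equation mentions L.
Delete trivial equation a = a.
MGU = { Z -> succ(5), W -> h(plus(empty, succ(5)), app(zero, succ(5)), plus(succ(5), empty)), L -> app(h(plus(empty, succ(5)), app(zero, succ(5)), plus(succ(5), empty)), succ(5)) }, so W -> h(plus(empty, succ(5)), app(zero, succ(5)), plus(succ(5), empty)).

h(plus(empty, succ(5)), app(zero, succ(5)), plus(succ(5), empty))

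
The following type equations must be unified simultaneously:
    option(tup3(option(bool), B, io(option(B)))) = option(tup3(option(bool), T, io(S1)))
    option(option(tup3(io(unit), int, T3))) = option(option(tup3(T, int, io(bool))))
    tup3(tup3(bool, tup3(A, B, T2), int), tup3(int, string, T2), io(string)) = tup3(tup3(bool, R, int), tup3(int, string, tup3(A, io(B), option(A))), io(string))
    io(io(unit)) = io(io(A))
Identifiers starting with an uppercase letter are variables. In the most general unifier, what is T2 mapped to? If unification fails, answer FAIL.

tup3(unit, io(io(unit)), option(unit))

Decompose option/1: tup3(option(bool), B, io(option(B))) = tup3(option(bool), T, io(S1)).
Decompose tup3/3: option(bool) = option(bool),  B = T,  io(option(B)) = io(S1).
Delete trivial equation option(bool) = option(bool).
Bind B := T; substituting into the 2 remaining equations that mention B gives: io(option(T)) = io(S1),  tup3(tup3(bool, tup3(A, T, T2), int), tup3(int, string, T2), io(string)) = tup3(tup3(bool, R, int), tup3(int, string, tup3(A, io(T), option(A))), io(string)).
Decompose io/1: option(T) = S1.
Bind S1 := option(T); no other remaining equation mentions S1.
Decompose option/1: option(tup3(io(unit), int, T3)) = option(tup3(T, int, io(bool))).
Decompose option/1: tup3(io(unit), int, T3) = tup3(T, int, io(bool)).
Decompose tup3/3: io(unit) = T,  int = int,  T3 = io(bool).
Bind T := io(unit); substituting into the one remaining equation that mentions T gives: tup3(tup3(bool, tup3(A, io(unit), T2), int), tup3(int, string, T2), io(string)) = tup3(tup3(bool, R, int), tup3(int, string, tup3(A, io(io(unit)), option(A))), io(string)). Substituting into the earlier bindings gives B := io(unit), S1 := option(io(unit)).
Delete trivial equation int = int.
Bind T3 := io(bool); no other remaining equation mentions T3.
Decompose tup3/3: tup3(bool, tup3(A, io(unit), T2), int) = tup3(bool, R, int),  tup3(int, string, T2) = tup3(int, string, tup3(A, io(io(unit)), option(A))),  io(string) = io(string).
Decompose tup3/3: bool = bool,  tup3(A, io(unit), T2) = R,  int = int.
Delete trivial equation bool = bool.
Bind R := tup3(A, io(unit), T2); no other remaining equation mentions R.
Delete trivial equation int = int.
Decompose tup3/3: int = int,  string = string,  T2 = tup3(A, io(io(unit)), option(A)).
Delete trivial equation int = int.
Delete trivial equation string = string.
Bind T2 := tup3(A, io(io(unit)), option(A)); no other remaining equation mentions T2. Substituting into the earlier binding gives R := tup3(A, io(unit), tup3(A, io(io(unit)), option(A))).
Delete trivial equation io(string) = io(string).
Decompose io/1: io(unit) = io(A).
Decompose io/1: unit = A.
Bind A := unit. Substituting into the earlier bindings gives R := tup3(unit, io(unit), tup3(unit, io(io(unit)), option(unit))), T2 := tup3(unit, io(io(unit)), option(unit)).
MGU = { B := io(unit), S1 := option(io(unit)), T := io(unit), T3 := io(bool), R := tup3(unit, io(unit), tup3(unit, io(io(unit)), option(unit))), T2 := tup3(unit, io(io(unit)), option(unit)), A := unit }, so T2 := tup3(unit, io(io(unit)), option(unit)).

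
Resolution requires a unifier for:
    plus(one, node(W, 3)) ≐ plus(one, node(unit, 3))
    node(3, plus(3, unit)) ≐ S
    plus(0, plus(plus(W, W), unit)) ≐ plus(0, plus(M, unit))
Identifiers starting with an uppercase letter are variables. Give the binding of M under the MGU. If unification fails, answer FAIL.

plus(unit, unit)

Decompose plus/2: one ≐ one,  node(W, 3) ≐ node(unit, 3).
Delete trivial equation one ≐ one.
Decompose node/2: W ≐ unit,  3 ≐ 3.
Bind W := unit; substituting into the one remaining equation that mentions W gives: plus(0, plus(plus(unit, unit), unit)) ≐ plus(0, plus(M, unit)).
Delete trivial equation 3 ≐ 3.
Bind S := node(3, plus(3, unit)); no other remaining equation mentions S.
Decompose plus/2: 0 ≐ 0,  plus(plus(unit, unit), unit) ≐ plus(M, unit).
Delete trivial equation 0 ≐ 0.
Decompose plus/2: plus(unit, unit) ≐ M,  unit ≐ unit.
Bind M := plus(unit, unit); no other remaining equation mentions M.
Delete trivial equation unit ≐ unit.
MGU = { W := unit, S := node(3, plus(3, unit)), M := plus(unit, unit) }, so M := plus(unit, unit).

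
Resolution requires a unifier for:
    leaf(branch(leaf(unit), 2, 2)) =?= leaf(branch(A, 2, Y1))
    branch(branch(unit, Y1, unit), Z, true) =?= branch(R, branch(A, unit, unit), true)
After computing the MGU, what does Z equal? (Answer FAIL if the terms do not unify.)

branch(leaf(unit), unit, unit)

Decompose leaf/1: branch(leaf(unit), 2, 2) =?= branch(A, 2, Y1).
Decompose branch/3: leaf(unit) =?= A,  2 =?= 2,  2 =?= Y1.
Bind A := leaf(unit); substituting into the one remaining equation that mentions A gives: branch(branch(unit, Y1, unit), Z, true) =?= branch(R, branch(leaf(unit), unit, unit), true).
Delete trivial equation 2 =?= 2.
Bind Y1 := 2; substituting into the remaining equation gives: branch(branch(unit, 2, unit), Z, true) =?= branch(R, branch(leaf(unit), unit, unit), true).
Decompose branch/3: branch(unit, 2, unit) =?= R,  Z =?= branch(leaf(unit), unit, unit),  true =?= true.
Bind R := branch(unit, 2, unit); no other remaining equation mentions R.
Bind Z := branch(leaf(unit), unit, unit); no other remaining equation mentions Z.
Delete trivial equation true =?= true.
MGU = { A := leaf(unit), Y1 := 2, R := branch(unit, 2, unit), Z := branch(leaf(unit), unit, unit) }, so Z := branch(leaf(unit), unit, unit).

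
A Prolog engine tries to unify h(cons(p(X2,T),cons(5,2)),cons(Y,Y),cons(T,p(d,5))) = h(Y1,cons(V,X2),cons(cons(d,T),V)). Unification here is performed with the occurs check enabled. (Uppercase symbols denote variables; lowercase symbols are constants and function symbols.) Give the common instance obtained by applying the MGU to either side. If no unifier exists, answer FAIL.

Decompose h/3: cons(p(X2,T),cons(5,2)) = Y1,  cons(Y,Y) = cons(V,X2),  cons(T,p(d,5)) = cons(cons(d,T),V).
Bind Y1 := cons(p(X2,T),cons(5,2)); no other remaining equation mentions Y1.
Decompose cons/2: Y = V,  Y = X2.
Bind Y := V; substituting into the one remaining equation that mentions Y gives: V = X2.
Bind V := X2; substituting into the remaining equation gives: cons(T,p(d,5)) = cons(cons(d,T),X2). Substituting into the earlier binding gives Y := X2.
Decompose cons/2: T = cons(d,T),  p(d,5) = X2.
Occurs check fails: T occurs in cons(d,T); the equation T = cons(d,T) has no finite solution.

FAIL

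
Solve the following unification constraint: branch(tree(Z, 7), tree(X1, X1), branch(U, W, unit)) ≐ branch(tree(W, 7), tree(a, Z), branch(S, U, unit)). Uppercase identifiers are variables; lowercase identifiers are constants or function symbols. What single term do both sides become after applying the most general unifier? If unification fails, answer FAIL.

Decompose branch/3: tree(Z, 7) ≐ tree(W, 7),  tree(X1, X1) ≐ tree(a, Z),  branch(U, W, unit) ≐ branch(S, U, unit).
Decompose tree/2: Z ≐ W,  7 ≐ 7.
Bind Z := W; substituting into the one remaining equation that mentions Z gives: tree(X1, X1) ≐ tree(a, W).
Delete trivial equation 7 ≐ 7.
Decompose tree/2: X1 ≐ a,  X1 ≐ W.
Bind X1 := a; substituting into the one remaining equation that mentions X1 gives: a ≐ W.
Bind W := a; substituting into the remaining equation gives: branch(U, a, unit) ≐ branch(S, U, unit). Substituting into the earlier binding gives Z := a.
Decompose branch/3: U ≐ S,  a ≐ U,  unit ≐ unit.
Bind U := S; substituting into the one remaining equation that mentions U gives: a ≐ S.
Bind S := a; no other remaining equation mentions S. Substituting into the earlier binding gives U := a.
Delete trivial equation unit ≐ unit.
Applying the MGU to either side gives branch(tree(a, 7), tree(a, a), branch(a, a, unit)).

branch(tree(a, 7), tree(a, a), branch(a, a, unit))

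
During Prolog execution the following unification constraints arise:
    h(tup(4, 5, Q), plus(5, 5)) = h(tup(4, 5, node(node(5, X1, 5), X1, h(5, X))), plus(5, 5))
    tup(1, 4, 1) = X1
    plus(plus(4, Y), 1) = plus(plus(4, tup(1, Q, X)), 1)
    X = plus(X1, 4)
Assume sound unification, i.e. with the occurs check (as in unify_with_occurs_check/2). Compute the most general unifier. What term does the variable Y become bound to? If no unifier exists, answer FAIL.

Decompose h/2: tup(4, 5, Q) = tup(4, 5, node(node(5, X1, 5), X1, h(5, X))),  plus(5, 5) = plus(5, 5).
Decompose tup/3: 4 = 4,  5 = 5,  Q = node(node(5, X1, 5), X1, h(5, X)).
Delete trivial equation 4 = 4.
Delete trivial equation 5 = 5.
Bind Q := node(node(5, X1, 5), X1, h(5, X)); substituting into the one remaining equation that mentions Q gives: plus(plus(4, Y), 1) = plus(plus(4, tup(1, node(node(5, X1, 5), X1, h(5, X)), X)), 1).
Delete trivial equation plus(5, 5) = plus(5, 5).
Bind X1 := tup(1, 4, 1); substituting into the remaining equations gives: plus(plus(4, Y), 1) = plus(plus(4, tup(1, node(node(5, tup(1, 4, 1), 5), tup(1, 4, 1), h(5, X)), X)), 1),  X = plus(tup(1, 4, 1), 4). Substituting into the earlier binding gives Q := node(node(5, tup(1, 4, 1), 5), tup(1, 4, 1), h(5, X)).
Decompose plus/2: plus(4, Y) = plus(4, tup(1, node(node(5, tup(1, 4, 1), 5), tup(1, 4, 1), h(5, X)), X)),  1 = 1.
Decompose plus/2: 4 = 4,  Y = tup(1, node(node(5, tup(1, 4, 1), 5), tup(1, 4, 1), h(5, X)), X).
Delete trivial equation 4 = 4.
Bind Y := tup(1, node(node(5, tup(1, 4, 1), 5), tup(1, 4, 1), h(5, X)), X); no other remaining equation mentions Y.
Delete trivial equation 1 = 1.
Bind X := plus(tup(1, 4, 1), 4). Substituting into the earlier bindings gives Q := node(node(5, tup(1, 4, 1), 5), tup(1, 4, 1), h(5, plus(tup(1, 4, 1), 4))), Y := tup(1, node(node(5, tup(1, 4, 1), 5), tup(1, 4, 1), h(5, plus(tup(1, 4, 1), 4))), plus(tup(1, 4, 1), 4)).
MGU = { Q ↦ node(node(5, tup(1, 4, 1), 5), tup(1, 4, 1), h(5, plus(tup(1, 4, 1), 4))), X1 ↦ tup(1, 4, 1), Y ↦ tup(1, node(node(5, tup(1, 4, 1), 5), tup(1, 4, 1), h(5, plus(tup(1, 4, 1), 4))), plus(tup(1, 4, 1), 4)), X ↦ plus(tup(1, 4, 1), 4) }, so Y ↦ tup(1, node(node(5, tup(1, 4, 1), 5), tup(1, 4, 1), h(5, plus(tup(1, 4, 1), 4))), plus(tup(1, 4, 1), 4)).

tup(1, node(node(5, tup(1, 4, 1), 5), tup(1, 4, 1), h(5, plus(tup(1, 4, 1), 4))), plus(tup(1, 4, 1), 4))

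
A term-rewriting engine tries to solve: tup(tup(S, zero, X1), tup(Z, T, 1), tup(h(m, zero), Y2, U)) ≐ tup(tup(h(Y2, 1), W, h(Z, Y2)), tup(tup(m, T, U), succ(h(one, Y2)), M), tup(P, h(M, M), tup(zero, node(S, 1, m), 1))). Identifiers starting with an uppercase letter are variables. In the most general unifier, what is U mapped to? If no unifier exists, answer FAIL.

tup(zero, node(h(h(1, 1), 1), 1, m), 1)

Decompose tup/3: tup(S, zero, X1) ≐ tup(h(Y2, 1), W, h(Z, Y2)),  tup(Z, T, 1) ≐ tup(tup(m, T, U), succ(h(one, Y2)), M),  tup(h(m, zero), Y2, U) ≐ tup(P, h(M, M), tup(zero, node(S, 1, m), 1)).
Decompose tup/3: S ≐ h(Y2, 1),  zero ≐ W,  X1 ≐ h(Z, Y2).
Bind S := h(Y2, 1); substituting into the one remaining equation that mentions S gives: tup(h(m, zero), Y2, U) ≐ tup(P, h(M, M), tup(zero, node(h(Y2, 1), 1, m), 1)).
Bind W := zero; no other remaining equation mentions W.
Bind X1 := h(Z, Y2); no other remaining equation mentions X1.
Decompose tup/3: Z ≐ tup(m, T, U),  T ≐ succ(h(one, Y2)),  1 ≐ M.
Bind Z := tup(m, T, U); no other remaining equation mentions Z. Substituting into the earlier binding gives X1 := h(tup(m, T, U), Y2).
Bind T := succ(h(one, Y2)); no other remaining equation mentions T. Substituting into the earlier bindings gives X1 := h(tup(m, succ(h(one, Y2)), U), Y2), Z := tup(m, succ(h(one, Y2)), U).
Bind M := 1; substituting into the remaining equation gives: tup(h(m, zero), Y2, U) ≐ tup(P, h(1, 1), tup(zero, node(h(Y2, 1), 1, m), 1)).
Decompose tup/3: h(m, zero) ≐ P,  Y2 ≐ h(1, 1),  U ≐ tup(zero, node(h(Y2, 1), 1, m), 1).
Bind P := h(m, zero); no other remaining equation mentions P.
Bind Y2 := h(1, 1); substituting into the remaining equation gives: U ≐ tup(zero, node(h(h(1, 1), 1), 1, m), 1). Substituting into the earlier bindings gives S := h(h(1, 1), 1), X1 := h(tup(m, succ(h(one, h(1, 1))), U), h(1, 1)), Z := tup(m, succ(h(one, h(1, 1))), U), T := succ(h(one, h(1, 1))).
Bind U := tup(zero, node(h(h(1, 1), 1), 1, m), 1). Substituting into the earlier bindings gives X1 := h(tup(m, succ(h(one, h(1, 1))), tup(zero, node(h(h(1, 1), 1), 1, m), 1)), h(1, 1)), Z := tup(m, succ(h(one, h(1, 1))), tup(zero, node(h(h(1, 1), 1), 1, m), 1)).
MGU = { S ↦ h(h(1, 1), 1), W ↦ zero, X1 ↦ h(tup(m, succ(h(one, h(1, 1))), tup(zero, node(h(h(1, 1), 1), 1, m), 1)), h(1, 1)), Z ↦ tup(m, succ(h(one, h(1, 1))), tup(zero, node(h(h(1, 1), 1), 1, m), 1)), T ↦ succ(h(one, h(1, 1))), M ↦ 1, P ↦ h(m, zero), Y2 ↦ h(1, 1), U ↦ tup(zero, node(h(h(1, 1), 1), 1, m), 1) }, so U ↦ tup(zero, node(h(h(1, 1), 1), 1, m), 1).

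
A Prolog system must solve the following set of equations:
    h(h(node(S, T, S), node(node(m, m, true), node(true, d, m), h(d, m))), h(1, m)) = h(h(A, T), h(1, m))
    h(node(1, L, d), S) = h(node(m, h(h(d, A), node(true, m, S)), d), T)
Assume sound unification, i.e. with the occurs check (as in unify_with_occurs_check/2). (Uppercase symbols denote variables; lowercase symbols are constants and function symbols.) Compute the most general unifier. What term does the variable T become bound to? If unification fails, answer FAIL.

Decompose h/2: h(node(S, T, S), node(node(m, m, true), node(true, d, m), h(d, m))) = h(A, T),  h(1, m) = h(1, m).
Decompose h/2: node(S, T, S) = A,  node(node(m, m, true), node(true, d, m), h(d, m)) = T.
Bind A := node(S, T, S); substituting into the one remaining equation that mentions A gives: h(node(1, L, d), S) = h(node(m, h(h(d, node(S, T, S)), node(true, m, S)), d), T).
Bind T := node(node(m, m, true), node(true, d, m), h(d, m)); substituting into the one remaining equation that mentions T gives: h(node(1, L, d), S) = h(node(m, h(h(d, node(S, node(node(m, m, true), node(true, d, m), h(d, m)), S)), node(true, m, S)), d), node(node(m, m, true), node(true, d, m), h(d, m))). Substituting into the earlier binding gives A := node(S, node(node(m, m, true), node(true, d, m), h(d, m)), S).
Delete trivial equation h(1, m) = h(1, m).
Decompose h/2: node(1, L, d) = node(m, h(h(d, node(S, node(node(m, m, true), node(true, d, m), h(d, m)), S)), node(true, m, S)), d),  S = node(node(m, m, true), node(true, d, m), h(d, m)).
Decompose node/3: 1 = m,  L = h(h(d, node(S, node(node(m, m, true), node(true, d, m), h(d, m)), S)), node(true, m, S)),  d = d.
Clash: constants 1 and m differ; no unifier exists.

FAIL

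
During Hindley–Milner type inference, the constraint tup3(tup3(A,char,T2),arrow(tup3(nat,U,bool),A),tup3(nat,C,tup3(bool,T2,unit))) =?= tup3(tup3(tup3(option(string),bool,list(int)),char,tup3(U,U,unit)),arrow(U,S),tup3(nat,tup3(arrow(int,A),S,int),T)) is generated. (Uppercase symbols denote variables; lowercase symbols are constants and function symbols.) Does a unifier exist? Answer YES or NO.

NO

Decompose tup3/3: tup3(A,char,T2) =?= tup3(tup3(option(string),bool,list(int)),char,tup3(U,U,unit)),  arrow(tup3(nat,U,bool),A) =?= arrow(U,S),  tup3(nat,C,tup3(bool,T2,unit)) =?= tup3(nat,tup3(arrow(int,A),S,int),T).
Decompose tup3/3: A =?= tup3(option(string),bool,list(int)),  char =?= char,  T2 =?= tup3(U,U,unit).
Bind A := tup3(option(string),bool,list(int)); substituting into the 2 remaining equations that mention A gives: arrow(tup3(nat,U,bool),tup3(option(string),bool,list(int))) =?= arrow(U,S),  tup3(nat,C,tup3(bool,T2,unit)) =?= tup3(nat,tup3(arrow(int,tup3(option(string),bool,list(int))),S,int),T).
Delete trivial equation char =?= char.
Bind T2 := tup3(U,U,unit); substituting into the one remaining equation that mentions T2 gives: tup3(nat,C,tup3(bool,tup3(U,U,unit),unit)) =?= tup3(nat,tup3(arrow(int,tup3(option(string),bool,list(int))),S,int),T).
Decompose arrow/2: tup3(nat,U,bool) =?= U,  tup3(option(string),bool,list(int)) =?= S.
Occurs check fails: U occurs in tup3(nat,U,bool); the equation U =?= tup3(nat,U,bool) has no finite solution.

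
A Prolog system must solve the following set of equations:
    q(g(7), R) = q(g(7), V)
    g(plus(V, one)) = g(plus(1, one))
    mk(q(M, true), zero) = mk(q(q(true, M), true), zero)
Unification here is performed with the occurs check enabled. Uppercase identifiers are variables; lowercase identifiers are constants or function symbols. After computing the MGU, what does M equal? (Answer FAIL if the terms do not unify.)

Decompose q/2: g(7) = g(7),  R = V.
Delete trivial equation g(7) = g(7).
Bind R := V; no other remaining equation mentions R.
Decompose g/1: plus(V, one) = plus(1, one).
Decompose plus/2: V = 1,  one = one.
Bind V := 1; no other remaining equation mentions V. Substituting into the earlier binding gives R := 1.
Delete trivial equation one = one.
Decompose mk/2: q(M, true) = q(q(true, M), true),  zero = zero.
Decompose q/2: M = q(true, M),  true = true.
Occurs check fails: M occurs in q(true, M); the equation M = q(true, M) has no finite solution.

FAIL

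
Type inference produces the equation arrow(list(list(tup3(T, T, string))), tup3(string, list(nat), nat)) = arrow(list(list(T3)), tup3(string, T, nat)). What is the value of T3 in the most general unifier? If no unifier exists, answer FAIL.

tup3(list(nat), list(nat), string)

Decompose arrow/2: list(list(tup3(T, T, string))) = list(list(T3)),  tup3(string, list(nat), nat) = tup3(string, T, nat).
Decompose list/1: list(tup3(T, T, string)) = list(T3).
Decompose list/1: tup3(T, T, string) = T3.
Bind T3 := tup3(T, T, string); no other remaining equation mentions T3.
Decompose tup3/3: string = string,  list(nat) = T,  nat = nat.
Delete trivial equation string = string.
Bind T := list(nat); no other remaining equation mentions T. Substituting into the earlier binding gives T3 := tup3(list(nat), list(nat), string).
Delete trivial equation nat = nat.
MGU = { T3 ↦ tup3(list(nat), list(nat), string), T ↦ list(nat) }, so T3 ↦ tup3(list(nat), list(nat), string).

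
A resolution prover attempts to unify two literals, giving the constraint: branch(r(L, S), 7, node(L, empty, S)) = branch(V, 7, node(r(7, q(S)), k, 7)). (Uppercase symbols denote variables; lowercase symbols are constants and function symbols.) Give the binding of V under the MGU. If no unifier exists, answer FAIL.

Decompose branch/3: r(L, S) = V,  7 = 7,  node(L, empty, S) = node(r(7, q(S)), k, 7).
Bind V := r(L, S); no other remaining equation mentions V.
Delete trivial equation 7 = 7.
Decompose node/3: L = r(7, q(S)),  empty = k,  S = 7.
Bind L := r(7, q(S)); no other remaining equation mentions L. Substituting into the earlier binding gives V := r(r(7, q(S)), S).
Clash: constants empty and k differ; no unifier exists.

FAIL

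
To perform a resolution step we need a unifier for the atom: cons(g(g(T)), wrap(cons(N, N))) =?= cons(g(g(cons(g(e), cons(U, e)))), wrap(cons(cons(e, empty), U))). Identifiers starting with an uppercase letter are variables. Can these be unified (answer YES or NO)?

YES

Decompose cons/2: g(g(T)) =?= g(g(cons(g(e), cons(U, e)))),  wrap(cons(N, N)) =?= wrap(cons(cons(e, empty), U)).
Decompose g/1: g(T) =?= g(cons(g(e), cons(U, e))).
Decompose g/1: T =?= cons(g(e), cons(U, e)).
Bind T := cons(g(e), cons(U, e)); no other remaining equation mentions T.
Decompose wrap/1: cons(N, N) =?= cons(cons(e, empty), U).
Decompose cons/2: N =?= cons(e, empty),  N =?= U.
Bind N := cons(e, empty); substituting into the remaining equation gives: cons(e, empty) =?= U.
Bind U := cons(e, empty). Substituting into the earlier binding gives T := cons(g(e), cons(cons(e, empty), e)).
No equations remain and no clash or occurs-check failure arose, so a unifier exists.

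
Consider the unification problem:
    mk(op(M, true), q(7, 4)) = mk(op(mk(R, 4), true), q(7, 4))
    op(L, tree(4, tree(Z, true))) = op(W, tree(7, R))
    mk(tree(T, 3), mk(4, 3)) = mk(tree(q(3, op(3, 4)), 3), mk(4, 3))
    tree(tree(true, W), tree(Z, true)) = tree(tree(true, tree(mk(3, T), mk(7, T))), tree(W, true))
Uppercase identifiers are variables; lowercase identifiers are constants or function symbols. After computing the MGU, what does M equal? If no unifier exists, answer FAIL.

Decompose mk/2: op(M, true) = op(mk(R, 4), true),  q(7, 4) = q(7, 4).
Decompose op/2: M = mk(R, 4),  true = true.
Bind M := mk(R, 4); no other remaining equation mentions M.
Delete trivial equation true = true.
Delete trivial equation q(7, 4) = q(7, 4).
Decompose op/2: L = W,  tree(4, tree(Z, true)) = tree(7, R).
Bind L := W; no other remaining equation mentions L.
Decompose tree/2: 4 = 7,  tree(Z, true) = R.
Clash: constants 4 and 7 differ; no unifier exists.

FAIL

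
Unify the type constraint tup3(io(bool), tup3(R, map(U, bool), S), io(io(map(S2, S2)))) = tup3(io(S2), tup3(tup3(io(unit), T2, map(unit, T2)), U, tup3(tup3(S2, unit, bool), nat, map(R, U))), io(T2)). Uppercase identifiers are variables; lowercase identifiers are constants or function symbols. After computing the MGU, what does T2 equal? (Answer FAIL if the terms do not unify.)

FAIL

Decompose tup3/3: io(bool) = io(S2),  tup3(R, map(U, bool), S) = tup3(tup3(io(unit), T2, map(unit, T2)), U, tup3(tup3(S2, unit, bool), nat, map(R, U))),  io(io(map(S2, S2))) = io(T2).
Decompose io/1: bool = S2.
Bind S2 := bool; substituting into the remaining equations gives: tup3(R, map(U, bool), S) = tup3(tup3(io(unit), T2, map(unit, T2)), U, tup3(tup3(bool, unit, bool), nat, map(R, U))),  io(io(map(bool, bool))) = io(T2).
Decompose tup3/3: R = tup3(io(unit), T2, map(unit, T2)),  map(U, bool) = U,  S = tup3(tup3(bool, unit, bool), nat, map(R, U)).
Bind R := tup3(io(unit), T2, map(unit, T2)); substituting into the one remaining equation that mentions R gives: S = tup3(tup3(bool, unit, bool), nat, map(tup3(io(unit), T2, map(unit, T2)), U)).
Occurs check fails: U occurs in map(U, bool); the equation U = map(U, bool) has no finite solution.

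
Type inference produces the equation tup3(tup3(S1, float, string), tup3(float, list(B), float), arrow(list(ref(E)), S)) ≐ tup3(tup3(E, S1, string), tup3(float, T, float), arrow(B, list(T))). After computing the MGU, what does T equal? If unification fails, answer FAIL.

list(list(ref(float)))

Decompose tup3/3: tup3(S1, float, string) ≐ tup3(E, S1, string),  tup3(float, list(B), float) ≐ tup3(float, T, float),  arrow(list(ref(E)), S) ≐ arrow(B, list(T)).
Decompose tup3/3: S1 ≐ E,  float ≐ S1,  string ≐ string.
Bind S1 := E; substituting into the one remaining equation that mentions S1 gives: float ≐ E.
Bind E := float; substituting into the one remaining equation that mentions E gives: arrow(list(ref(float)), S) ≐ arrow(B, list(T)). Substituting into the earlier binding gives S1 := float.
Delete trivial equation string ≐ string.
Decompose tup3/3: float ≐ float,  list(B) ≐ T,  float ≐ float.
Delete trivial equation float ≐ float.
Bind T := list(B); substituting into the one remaining equation that mentions T gives: arrow(list(ref(float)), S) ≐ arrow(B, list(list(B))).
Delete trivial equation float ≐ float.
Decompose arrow/2: list(ref(float)) ≐ B,  S ≐ list(list(B)).
Bind B := list(ref(float)); substituting into the remaining equation gives: S ≐ list(list(list(ref(float)))). Substituting into the earlier binding gives T := list(list(ref(float))).
Bind S := list(list(list(ref(float)))).
MGU = { S1 -> float, E -> float, T -> list(list(ref(float))), B -> list(ref(float)), S -> list(list(list(ref(float)))) }, so T -> list(list(ref(float))).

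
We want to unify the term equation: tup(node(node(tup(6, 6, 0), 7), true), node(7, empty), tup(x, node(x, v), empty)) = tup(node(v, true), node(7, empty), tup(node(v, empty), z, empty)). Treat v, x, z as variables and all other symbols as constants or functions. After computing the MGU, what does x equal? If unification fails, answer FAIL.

Decompose tup/3: node(node(tup(6, 6, 0), 7), true) = node(v, true),  node(7, empty) = node(7, empty),  tup(x, node(x, v), empty) = tup(node(v, empty), z, empty).
Decompose node/2: node(tup(6, 6, 0), 7) = v,  true = true.
Bind v := node(tup(6, 6, 0), 7); substituting into the one remaining equation that mentions v gives: tup(x, node(x, node(tup(6, 6, 0), 7)), empty) = tup(node(node(tup(6, 6, 0), 7), empty), z, empty).
Delete trivial equation true = true.
Delete trivial equation node(7, empty) = node(7, empty).
Decompose tup/3: x = node(node(tup(6, 6, 0), 7), empty),  node(x, node(tup(6, 6, 0), 7)) = z,  empty = empty.
Bind x := node(node(tup(6, 6, 0), 7), empty); substituting into the one remaining equation that mentions x gives: node(node(node(tup(6, 6, 0), 7), empty), node(tup(6, 6, 0), 7)) = z.
Bind z := node(node(node(tup(6, 6, 0), 7), empty), node(tup(6, 6, 0), 7)); no other remaining equation mentions z.
Delete trivial equation empty = empty.
MGU = { v := node(tup(6, 6, 0), 7), x := node(node(tup(6, 6, 0), 7), empty), z := node(node(node(tup(6, 6, 0), 7), empty), node(tup(6, 6, 0), 7)) }, so x := node(node(tup(6, 6, 0), 7), empty).

node(node(tup(6, 6, 0), 7), empty)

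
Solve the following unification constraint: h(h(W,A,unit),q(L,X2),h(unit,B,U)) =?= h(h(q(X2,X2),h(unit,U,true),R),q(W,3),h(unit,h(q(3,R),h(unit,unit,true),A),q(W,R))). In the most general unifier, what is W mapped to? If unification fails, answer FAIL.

Decompose h/3: h(W,A,unit) =?= h(q(X2,X2),h(unit,U,true),R),  q(L,X2) =?= q(W,3),  h(unit,B,U) =?= h(unit,h(q(3,R),h(unit,unit,true),A),q(W,R)).
Decompose h/3: W =?= q(X2,X2),  A =?= h(unit,U,true),  unit =?= R.
Bind W := q(X2,X2); substituting into the 2 remaining equations that mention W gives: q(L,X2) =?= q(q(X2,X2),3),  h(unit,B,U) =?= h(unit,h(q(3,R),h(unit,unit,true),A),q(q(X2,X2),R)).
Bind A := h(unit,U,true); substituting into the one remaining equation that mentions A gives: h(unit,B,U) =?= h(unit,h(q(3,R),h(unit,unit,true),h(unit,U,true)),q(q(X2,X2),R)).
Bind R := unit; substituting into the one remaining equation that mentions R gives: h(unit,B,U) =?= h(unit,h(q(3,unit),h(unit,unit,true),h(unit,U,true)),q(q(X2,X2),unit)).
Decompose q/2: L =?= q(X2,X2),  X2 =?= 3.
Bind L := q(X2,X2); no other remaining equation mentions L.
Bind X2 := 3; substituting into the remaining equation gives: h(unit,B,U) =?= h(unit,h(q(3,unit),h(unit,unit,true),h(unit,U,true)),q(q(3,3),unit)). Substituting into the earlier bindings gives W := q(3,3), L := q(3,3).
Decompose h/3: unit =?= unit,  B =?= h(q(3,unit),h(unit,unit,true),h(unit,U,true)),  U =?= q(q(3,3),unit).
Delete trivial equation unit =?= unit.
Bind B := h(q(3,unit),h(unit,unit,true),h(unit,U,true)); no other remaining equation mentions B.
Bind U := q(q(3,3),unit). Substituting into the earlier bindings gives A := h(unit,q(q(3,3),unit),true), B := h(q(3,unit),h(unit,unit,true),h(unit,q(q(3,3),unit),true)).
MGU = { W := q(3,3), A := h(unit,q(q(3,3),unit),true), R := unit, L := q(3,3), X2 := 3, B := h(q(3,unit),h(unit,unit,true),h(unit,q(q(3,3),unit),true)), U := q(q(3,3),unit) }, so W := q(3,3).

q(3,3)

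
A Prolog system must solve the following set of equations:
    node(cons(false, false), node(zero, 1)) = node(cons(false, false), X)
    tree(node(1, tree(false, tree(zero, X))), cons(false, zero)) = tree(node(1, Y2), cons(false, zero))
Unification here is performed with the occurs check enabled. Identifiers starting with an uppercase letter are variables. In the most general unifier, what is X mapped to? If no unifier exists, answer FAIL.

node(zero, 1)

Decompose node/2: cons(false, false) = cons(false, false),  node(zero, 1) = X.
Delete trivial equation cons(false, false) = cons(false, false).
Bind X := node(zero, 1); substituting into the remaining equation gives: tree(node(1, tree(false, tree(zero, node(zero, 1)))), cons(false, zero)) = tree(node(1, Y2), cons(false, zero)).
Decompose tree/2: node(1, tree(false, tree(zero, node(zero, 1)))) = node(1, Y2),  cons(false, zero) = cons(false, zero).
Decompose node/2: 1 = 1,  tree(false, tree(zero, node(zero, 1))) = Y2.
Delete trivial equation 1 = 1.
Bind Y2 := tree(false, tree(zero, node(zero, 1))); no other remaining equation mentions Y2.
Delete trivial equation cons(false, zero) = cons(false, zero).
MGU = { X -> node(zero, 1), Y2 -> tree(false, tree(zero, node(zero, 1))) }, so X -> node(zero, 1).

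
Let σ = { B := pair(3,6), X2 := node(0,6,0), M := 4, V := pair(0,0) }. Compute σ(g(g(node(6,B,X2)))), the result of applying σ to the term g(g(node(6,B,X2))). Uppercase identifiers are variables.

g(g(node(6,pair(3,6),node(0,6,0))))

Replace each occurrence of B with pair(3,6).
Replace each occurrence of X2 with node(0,6,0).
Result: g(g(node(6,pair(3,6),node(0,6,0)))).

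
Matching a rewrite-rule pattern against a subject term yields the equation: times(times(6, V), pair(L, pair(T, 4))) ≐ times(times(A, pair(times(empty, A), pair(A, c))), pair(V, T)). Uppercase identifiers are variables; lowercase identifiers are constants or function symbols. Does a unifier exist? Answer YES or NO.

Decompose times/2: times(6, V) ≐ times(A, pair(times(empty, A), pair(A, c))),  pair(L, pair(T, 4)) ≐ pair(V, T).
Decompose times/2: 6 ≐ A,  V ≐ pair(times(empty, A), pair(A, c)).
Bind A := 6; substituting into the one remaining equation that mentions A gives: V ≐ pair(times(empty, 6), pair(6, c)).
Bind V := pair(times(empty, 6), pair(6, c)); substituting into the remaining equation gives: pair(L, pair(T, 4)) ≐ pair(pair(times(empty, 6), pair(6, c)), T).
Decompose pair/2: L ≐ pair(times(empty, 6), pair(6, c)),  pair(T, 4) ≐ T.
Bind L := pair(times(empty, 6), pair(6, c)); no other remaining equation mentions L.
Occurs check fails: T occurs in pair(T, 4); the equation T ≐ pair(T, 4) has no finite solution.

NO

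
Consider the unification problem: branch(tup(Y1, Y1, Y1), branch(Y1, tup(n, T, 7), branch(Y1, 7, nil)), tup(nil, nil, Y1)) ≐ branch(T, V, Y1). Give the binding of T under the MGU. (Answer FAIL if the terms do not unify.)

FAIL

Decompose branch/3: tup(Y1, Y1, Y1) ≐ T,  branch(Y1, tup(n, T, 7), branch(Y1, 7, nil)) ≐ V,  tup(nil, nil, Y1) ≐ Y1.
Bind T := tup(Y1, Y1, Y1); substituting into the one remaining equation that mentions T gives: branch(Y1, tup(n, tup(Y1, Y1, Y1), 7), branch(Y1, 7, nil)) ≐ V.
Bind V := branch(Y1, tup(n, tup(Y1, Y1, Y1), 7), branch(Y1, 7, nil)); no other remaining equation mentions V.
Occurs check fails: Y1 occurs in tup(nil, nil, Y1); the equation Y1 ≐ tup(nil, nil, Y1) has no finite solution.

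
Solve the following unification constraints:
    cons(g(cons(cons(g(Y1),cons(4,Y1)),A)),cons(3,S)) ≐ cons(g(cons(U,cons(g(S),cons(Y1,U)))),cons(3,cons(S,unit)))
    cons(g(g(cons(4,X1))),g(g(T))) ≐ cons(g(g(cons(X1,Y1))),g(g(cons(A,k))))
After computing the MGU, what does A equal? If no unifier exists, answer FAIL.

FAIL

Decompose cons/2: g(cons(cons(g(Y1),cons(4,Y1)),A)) ≐ g(cons(U,cons(g(S),cons(Y1,U)))),  cons(3,S) ≐ cons(3,cons(S,unit)).
Decompose g/1: cons(cons(g(Y1),cons(4,Y1)),A) ≐ cons(U,cons(g(S),cons(Y1,U))).
Decompose cons/2: cons(g(Y1),cons(4,Y1)) ≐ U,  A ≐ cons(g(S),cons(Y1,U)).
Bind U := cons(g(Y1),cons(4,Y1)); substituting into the one remaining equation that mentions U gives: A ≐ cons(g(S),cons(Y1,cons(g(Y1),cons(4,Y1)))).
Bind A := cons(g(S),cons(Y1,cons(g(Y1),cons(4,Y1)))); substituting into the one remaining equation that mentions A gives: cons(g(g(cons(4,X1))),g(g(T))) ≐ cons(g(g(cons(X1,Y1))),g(g(cons(cons(g(S),cons(Y1,cons(g(Y1),cons(4,Y1)))),k)))).
Decompose cons/2: 3 ≐ 3,  S ≐ cons(S,unit).
Delete trivial equation 3 ≐ 3.
Occurs check fails: S occurs in cons(S,unit); the equation S ≐ cons(S,unit) has no finite solution.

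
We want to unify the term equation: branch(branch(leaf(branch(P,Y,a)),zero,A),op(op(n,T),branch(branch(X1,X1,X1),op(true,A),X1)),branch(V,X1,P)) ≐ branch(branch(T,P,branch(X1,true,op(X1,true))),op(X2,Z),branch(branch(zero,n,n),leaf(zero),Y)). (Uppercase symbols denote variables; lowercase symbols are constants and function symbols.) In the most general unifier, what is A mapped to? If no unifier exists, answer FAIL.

Decompose branch/3: branch(leaf(branch(P,Y,a)),zero,A) ≐ branch(T,P,branch(X1,true,op(X1,true))),  op(op(n,T),branch(branch(X1,X1,X1),op(true,A),X1)) ≐ op(X2,Z),  branch(V,X1,P) ≐ branch(branch(zero,n,n),leaf(zero),Y).
Decompose branch/3: leaf(branch(P,Y,a)) ≐ T,  zero ≐ P,  A ≐ branch(X1,true,op(X1,true)).
Bind T := leaf(branch(P,Y,a)); substituting into the one remaining equation that mentions T gives: op(op(n,leaf(branch(P,Y,a))),branch(branch(X1,X1,X1),op(true,A),X1)) ≐ op(X2,Z).
Bind P := zero; substituting into the 2 remaining equations that mention P gives: op(op(n,leaf(branch(zero,Y,a))),branch(branch(X1,X1,X1),op(true,A),X1)) ≐ op(X2,Z),  branch(V,X1,zero) ≐ branch(branch(zero,n,n),leaf(zero),Y). Substituting into the earlier binding gives T := leaf(branch(zero,Y,a)).
Bind A := branch(X1,true,op(X1,true)); substituting into the one remaining equation that mentions A gives: op(op(n,leaf(branch(zero,Y,a))),branch(branch(X1,X1,X1),op(true,branch(X1,true,op(X1,true))),X1)) ≐ op(X2,Z).
Decompose op/2: op(n,leaf(branch(zero,Y,a))) ≐ X2,  branch(branch(X1,X1,X1),op(true,branch(X1,true,op(X1,true))),X1) ≐ Z.
Bind X2 := op(n,leaf(branch(zero,Y,a))); no other remaining equation mentions X2.
Bind Z := branch(branch(X1,X1,X1),op(true,branch(X1,true,op(X1,true))),X1); no other remaining equation mentions Z.
Decompose branch/3: V ≐ branch(zero,n,n),  X1 ≐ leaf(zero),  zero ≐ Y.
Bind V := branch(zero,n,n); no other remaining equation mentions V.
Bind X1 := leaf(zero); no other remaining equation mentions X1. Substituting into the earlier bindings gives A := branch(leaf(zero),true,op(leaf(zero),true)), Z := branch(branch(leaf(zero),leaf(zero),leaf(zero)),op(true,branch(leaf(zero),true,op(leaf(zero),true))),leaf(zero)).
Bind Y := zero. Substituting into the earlier bindings gives T := leaf(branch(zero,zero,a)), X2 := op(n,leaf(branch(zero,zero,a))).
MGU = { T := leaf(branch(zero,zero,a)), P := zero, A := branch(leaf(zero),true,op(leaf(zero),true)), X2 := op(n,leaf(branch(zero,zero,a))), Z := branch(branch(leaf(zero),leaf(zero),leaf(zero)),op(true,branch(leaf(zero),true,op(leaf(zero),true))),leaf(zero)), V := branch(zero,n,n), X1 := leaf(zero), Y := zero }, so A := branch(leaf(zero),true,op(leaf(zero),true)).

branch(leaf(zero),true,op(leaf(zero),true))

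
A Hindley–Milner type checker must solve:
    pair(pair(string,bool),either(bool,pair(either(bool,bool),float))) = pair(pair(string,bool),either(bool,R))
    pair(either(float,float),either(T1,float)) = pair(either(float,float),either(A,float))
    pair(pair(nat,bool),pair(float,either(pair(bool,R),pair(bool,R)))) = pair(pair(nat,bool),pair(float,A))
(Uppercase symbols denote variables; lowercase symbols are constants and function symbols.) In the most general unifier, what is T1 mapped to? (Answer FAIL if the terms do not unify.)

either(pair(bool,pair(either(bool,bool),float)),pair(bool,pair(either(bool,bool),float)))

Decompose pair/2: pair(string,bool) = pair(string,bool),  either(bool,pair(either(bool,bool),float)) = either(bool,R).
Delete trivial equation pair(string,bool) = pair(string,bool).
Decompose either/2: bool = bool,  pair(either(bool,bool),float) = R.
Delete trivial equation bool = bool.
Bind R := pair(either(bool,bool),float); substituting into the one remaining equation that mentions R gives: pair(pair(nat,bool),pair(float,either(pair(bool,pair(either(bool,bool),float)),pair(bool,pair(either(bool,bool),float))))) = pair(pair(nat,bool),pair(float,A)).
Decompose pair/2: either(float,float) = either(float,float),  either(T1,float) = either(A,float).
Delete trivial equation either(float,float) = either(float,float).
Decompose either/2: T1 = A,  float = float.
Bind T1 := A; no other remaining equation mentions T1.
Delete trivial equation float = float.
Decompose pair/2: pair(nat,bool) = pair(nat,bool),  pair(float,either(pair(bool,pair(either(bool,bool),float)),pair(bool,pair(either(bool,bool),float)))) = pair(float,A).
Delete trivial equation pair(nat,bool) = pair(nat,bool).
Decompose pair/2: float = float,  either(pair(bool,pair(either(bool,bool),float)),pair(bool,pair(either(bool,bool),float))) = A.
Delete trivial equation float = float.
Bind A := either(pair(bool,pair(either(bool,bool),float)),pair(bool,pair(either(bool,bool),float))). Substituting into the earlier binding gives T1 := either(pair(bool,pair(either(bool,bool),float)),pair(bool,pair(either(bool,bool),float))).
MGU = { R -> pair(either(bool,bool),float), T1 -> either(pair(bool,pair(either(bool,bool),float)),pair(bool,pair(either(bool,bool),float))), A -> either(pair(bool,pair(either(bool,bool),float)),pair(bool,pair(either(bool,bool),float))) }, so T1 -> either(pair(bool,pair(either(bool,bool),float)),pair(bool,pair(either(bool,bool),float))).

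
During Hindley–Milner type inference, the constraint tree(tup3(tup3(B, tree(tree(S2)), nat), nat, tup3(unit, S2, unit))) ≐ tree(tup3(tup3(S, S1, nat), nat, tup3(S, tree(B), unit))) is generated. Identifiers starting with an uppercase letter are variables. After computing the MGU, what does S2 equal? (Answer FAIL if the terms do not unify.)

Decompose tree/1: tup3(tup3(B, tree(tree(S2)), nat), nat, tup3(unit, S2, unit)) ≐ tup3(tup3(S, S1, nat), nat, tup3(S, tree(B), unit)).
Decompose tup3/3: tup3(B, tree(tree(S2)), nat) ≐ tup3(S, S1, nat),  nat ≐ nat,  tup3(unit, S2, unit) ≐ tup3(S, tree(B), unit).
Decompose tup3/3: B ≐ S,  tree(tree(S2)) ≐ S1,  nat ≐ nat.
Bind B := S; substituting into the one remaining equation that mentions B gives: tup3(unit, S2, unit) ≐ tup3(S, tree(S), unit).
Bind S1 := tree(tree(S2)); no other remaining equation mentions S1.
Delete trivial equation nat ≐ nat.
Delete trivial equation nat ≐ nat.
Decompose tup3/3: unit ≐ S,  S2 ≐ tree(S),  unit ≐ unit.
Bind S := unit; substituting into the one remaining equation that mentions S gives: S2 ≐ tree(unit). Substituting into the earlier binding gives B := unit.
Bind S2 := tree(unit); no other remaining equation mentions S2. Substituting into the earlier binding gives S1 := tree(tree(tree(unit))).
Delete trivial equation unit ≐ unit.
MGU = { B := unit, S1 := tree(tree(tree(unit))), S := unit, S2 := tree(unit) }, so S2 := tree(unit).

tree(unit)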